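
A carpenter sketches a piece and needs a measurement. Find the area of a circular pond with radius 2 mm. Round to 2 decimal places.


Shape: circle
Radius r = 2 mm
Formula: A = pi * r^2
r^2 = 2^2 = 4
A = pi * 4
A = 12.57
12.57 mm^2


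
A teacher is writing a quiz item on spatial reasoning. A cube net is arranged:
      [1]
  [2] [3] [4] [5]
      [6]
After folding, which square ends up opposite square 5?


Net: cross layout. Take square 3 as the base (bottom).
Fold the four squares in the horizontal row up around 3: 2 -> left, 4 -> right, 5 wraps to the top.
Fold 1 and 6 up from 3: 1 -> back, 6 -> front.
Opposite pairs are therefore: (1, 6), (2, 4), (3, 5).
Face 5 is opposite face 3.
face 3


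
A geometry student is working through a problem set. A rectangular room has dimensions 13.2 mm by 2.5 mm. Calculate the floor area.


Shape: rectangle
Length l = 13.2 mm, Width w = 2.5 mm
Formula: A = l * w
A = 13.2 * 2.5
A = 33
33 mm^2


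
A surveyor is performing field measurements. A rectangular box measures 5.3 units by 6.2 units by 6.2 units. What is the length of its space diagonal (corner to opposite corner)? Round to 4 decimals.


Shape: rectangular box (space diagonal)
l = 5.3 units, w = 6.2 units, h = 6.2 units
Visualize: the diagonal of the base, then a right triangle with that diagonal and the height.
Formula: d = sqrt(l^2 + w^2 + h^2)
l^2 + w^2 + h^2 = 28.09 + 38.44 + 38.44 = 104.97
d = sqrt(104.97)
d = 10.2455
10.2455 units


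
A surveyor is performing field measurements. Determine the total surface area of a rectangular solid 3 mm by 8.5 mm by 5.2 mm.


Shape: rectangular prism
l = 3 mm, w = 8.5 mm, h = 5.2 mm
Formula: SA = 2(lw + lh + wh)
lw = 25.5, lh = 15.6, wh = 44.2
lw + lh + wh = 85.3
SA = 2 * 85.3
SA = 170.6
170.6 mm^2


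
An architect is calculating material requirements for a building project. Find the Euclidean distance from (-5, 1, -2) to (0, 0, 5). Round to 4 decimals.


3D distance between two points
P1 = (-5, 1, -2), P2 = (0, 0, 5)
Formula: d = sqrt((x2-x1)^2 + (y2-y1)^2 + (z2-z1)^2)
dx = 0 - -5 = 5
dy = 0 - 1 = -1
dz = 5 - -2 = 7
dx^2 + dy^2 + dz^2 = 25 + 1 + 49 = 75
d = sqrt(75)
d = 8.6603
8.6603 units


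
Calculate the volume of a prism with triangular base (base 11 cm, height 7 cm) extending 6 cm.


Shape: triangular prism
Triangle base = 11 cm, triangle height = 7 cm, prism length L = 6 cm
Formula: V = (1/2 * b * h_tri) * L
Cross-section area = 0.5 * 11 * 7 = 38.5
V = 38.5 * 6
V = 231
231 cm^3


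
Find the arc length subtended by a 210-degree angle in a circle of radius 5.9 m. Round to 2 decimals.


Shape: circular arc
Radius r = 5.9 m, Angle = 210 degrees
Formula: L = (angle/360) * 2 * pi * r
2 * pi * r = 11.8 * pi
L = (210/360) * 11.8 * pi
L = 6.883333 * pi
L = 21.62
21.62 m


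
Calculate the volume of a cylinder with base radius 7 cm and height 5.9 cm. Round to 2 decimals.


Shape: cylinder
Radius r = 7 cm, Height h = 5.9 cm
Formula: V = pi * r^2 * h
r^2 = 49
V = pi * 49 * 5.9
V = 289.1 * pi
V = 908.23
908.23 cm^3


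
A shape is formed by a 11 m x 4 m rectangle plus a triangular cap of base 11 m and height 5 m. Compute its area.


Composite shape: rectangle + triangle
Rectangle area = 11 * 4 = 44
Triangle area = 0.5 * 11 * 5 = 27.5
Total = 44 + 27.5
Total = 71.5
71.5 m^2


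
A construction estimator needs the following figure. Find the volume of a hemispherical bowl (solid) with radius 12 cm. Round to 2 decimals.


Shape: hemisphere (half of a sphere)
Radius r = 12 cm
Formula: V = (1/2) * (4/3) * pi * r^3 = (2/3) * pi * r^3
r^3 = 1728
(2/3) * 1728 = 1152
V = 1152 * pi
V = 3619.11
3619.11 cm^3


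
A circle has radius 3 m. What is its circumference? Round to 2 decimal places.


Shape: circle
Radius r = 3 m
Formula: C = 2 * pi * r
C = 2 * pi * 3
C = 6 * pi
C = 18.85
18.85 m


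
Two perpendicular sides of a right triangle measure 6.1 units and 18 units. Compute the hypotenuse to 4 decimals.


Shape: right triangle
Legs a = 6.1 units, b = 18 units
Formula: c = sqrt(a^2 + b^2)
a^2 = 37.21, b^2 = 324
a^2 + b^2 = 361.21
c = sqrt(361.21)
c = 19.0055
19.0055 units


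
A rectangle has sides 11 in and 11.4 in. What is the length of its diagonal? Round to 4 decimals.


Shape: rectangle (diagonal via Pythagoras)
Sides: 11 in and 11.4 in
Formula: d = sqrt(l^2 + w^2)
l^2 = 121, w^2 = 129.96
l^2 + w^2 = 250.96
d = sqrt(250.96)
d = 15.8417
15.8417 in


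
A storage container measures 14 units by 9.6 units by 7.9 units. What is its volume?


Shape: rectangular prism
l = 14 units, w = 9.6 units, h = 7.9 units
Formula: V = l * w * h
V = 14 * 9.6 * 7.9
V = 134.4 * 7.9
V = 1061.76
1061.76 units^3


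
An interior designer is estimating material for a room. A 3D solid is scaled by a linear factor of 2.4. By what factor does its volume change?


Linear scale factor k = 2.4
Rule: under a linear scaling by k, volumes scale by k^3.
k^3 = 2.4 * 2.4 * 2.4
k^3 = 5.76 * 2.4
k^3 = 13.824
Volume scales by a factor of 13.824.
13.824 (dimensionless)


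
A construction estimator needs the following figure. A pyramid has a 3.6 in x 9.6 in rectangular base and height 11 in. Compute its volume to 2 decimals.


Shape: rectangular pyramid
Base: 3.6 in x 9.6 in, Height h = 11 in
Formula: V = (1/3) * base_area * h
base_area = 3.6 * 9.6 = 34.56
base_area * h = 34.56 * 11 = 380.16
V = 380.16 / 3
V = 126.72
126.72 in^3


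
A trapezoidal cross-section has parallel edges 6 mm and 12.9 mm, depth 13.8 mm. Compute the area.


Shape: trapezoid
Parallel sides a = 6 mm, b = 12.9 mm; Height h = 13.8 mm
Formula: A = (a + b) * h / 2
a + b = 6 + 12.9 = 18.9
A = 18.9 * 13.8 / 2
A = 260.82 / 2
A = 130.41
130.41 mm^2


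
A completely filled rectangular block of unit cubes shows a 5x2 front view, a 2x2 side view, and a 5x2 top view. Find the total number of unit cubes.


Orthographic views of a solid rectangular block:
Front view 5 x 2 -> length = 5, height = 2
Side view 2 x 2 -> width = 2, height = 2 (consistent)
Top view 5 x 2 -> confirms length = 5, width = 2
The block is 5 x 2 x 2.
Total unit cubes = 5 * 2 * 2 = 20
20 unit cubes


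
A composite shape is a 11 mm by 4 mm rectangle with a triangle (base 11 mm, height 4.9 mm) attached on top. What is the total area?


Composite shape: rectangle + triangle
Rectangle area = 11 * 4 = 44
Triangle area = 0.5 * 11 * 4.9 = 26.95
Total = 44 + 26.95
Total = 70.95
70.95 mm^2


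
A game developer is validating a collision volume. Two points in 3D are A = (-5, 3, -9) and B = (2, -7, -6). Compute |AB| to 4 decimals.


3D distance between two points
P1 = (-5, 3, -9), P2 = (2, -7, -6)
Formula: d = sqrt((x2-x1)^2 + (y2-y1)^2 + (z2-z1)^2)
dx = 2 - -5 = 7
dy = -7 - 3 = -10
dz = -6 - -9 = 3
dx^2 + dy^2 + dz^2 = 49 + 100 + 9 = 158
d = sqrt(158)
d = 12.5698
12.5698 units


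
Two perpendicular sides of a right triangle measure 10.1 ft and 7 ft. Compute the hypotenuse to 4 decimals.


Shape: right triangle
Legs a = 10.1 ft, b = 7 ft
Formula: c = sqrt(a^2 + b^2)
a^2 = 102.01, b^2 = 49
a^2 + b^2 = 151.01
c = sqrt(151.01)
c = 12.2886
12.2886 ft


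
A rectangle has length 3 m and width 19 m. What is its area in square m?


Shape: rectangle
Length l = 3 m, Width w = 19 m
Formula: A = l * w
A = 3 * 19
A = 57
57 m^2


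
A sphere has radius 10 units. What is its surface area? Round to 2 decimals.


Shape: sphere
Radius r = 10 units
Formula: SA = 4 * pi * r^2
r^2 = 100
SA = 4 * pi * 100
SA = 400 * pi
SA = 1256.64
1256.64 units^2


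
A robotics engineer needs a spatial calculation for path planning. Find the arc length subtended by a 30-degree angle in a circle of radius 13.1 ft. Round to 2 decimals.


Shape: circular arc
Radius r = 13.1 ft, Angle = 30 degrees
Formula: L = (angle/360) * 2 * pi * r
2 * pi * r = 26.2 * pi
L = (30/360) * 26.2 * pi
L = 2.183333 * pi
L = 6.86
6.86 ft


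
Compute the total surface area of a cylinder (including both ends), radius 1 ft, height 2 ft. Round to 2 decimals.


Shape: closed cylinder
Radius r = 1 ft, Height h = 2 ft
Formula: SA = 2*pi*r^2 + 2*pi*r*h = 2*pi*r*(r + h)
r + h = 3
2 * r * (r + h) = 2 * 1 * 3 = 6
SA = 6 * pi
SA = 18.85
18.85 ft^2


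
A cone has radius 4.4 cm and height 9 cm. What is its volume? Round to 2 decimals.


Shape: cone
Radius r = 4.4 cm, Height h = 9 cm
Formula: V = (1/3) * pi * r^2 * h
r^2 = 19.36
pi * r^2 * h = pi * 19.36 * 9 = 174.24 * pi
V = 174.24 * pi / 3
V = 182.46
182.46 cm^3


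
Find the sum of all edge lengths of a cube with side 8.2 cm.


Shape: cube
Side s = 8.2 cm
A cube has 12 edges, all equal.
Formula: total edge length = 12 * s
Total = 12 * 8.2
Total = 98.4
98.4 cm


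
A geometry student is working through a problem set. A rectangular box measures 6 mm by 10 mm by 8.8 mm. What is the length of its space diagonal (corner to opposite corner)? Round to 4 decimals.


Shape: rectangular box (space diagonal)
l = 6 mm, w = 10 mm, h = 8.8 mm
Visualize: the diagonal of the base, then a right triangle with that diagonal and the height.
Formula: d = sqrt(l^2 + w^2 + h^2)
l^2 + w^2 + h^2 = 36 + 100 + 77.44 = 213.44
d = sqrt(213.44)
d = 14.6096
14.6096 mm


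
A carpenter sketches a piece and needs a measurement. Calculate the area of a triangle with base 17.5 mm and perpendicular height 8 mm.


Shape: triangle
Base b = 17.5 mm, Height h = 8 mm
Formula: A = (1/2) * b * h
A = 0.5 * 17.5 * 8
A = 0.5 * 140
A = 70
70 mm^2


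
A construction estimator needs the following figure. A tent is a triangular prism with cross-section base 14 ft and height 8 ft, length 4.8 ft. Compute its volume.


Shape: triangular prism
Triangle base = 14 ft, triangle height = 8 ft, prism length L = 4.8 ft
Formula: V = (1/2 * b * h_tri) * L
Cross-section area = 0.5 * 14 * 8 = 56
V = 56 * 4.8
V = 268.8
268.8 ft^3


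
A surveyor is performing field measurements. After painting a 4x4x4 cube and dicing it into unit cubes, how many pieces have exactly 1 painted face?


Large cube: 4 x 4 x 4, cut into unit cubes.
n = 4, so n - 2 = 2
Cubes with 1 painted face lie in the interior of each face.
A cube has 6 faces; each contributes (n - 2)^2 = 4 such cubes.
Count = 6 * 4 = 24
24 unit cubes


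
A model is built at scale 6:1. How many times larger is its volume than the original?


Linear scale factor k = 6
Rule: under a linear scaling by k, volumes scale by k^3.
k^3 = 6 * 6 * 6
k^3 = 36 * 6
k^3 = 216
Volume scales by a factor of 216.
216 (dimensionless)


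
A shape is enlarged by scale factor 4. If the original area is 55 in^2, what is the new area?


Linear scale factor k = 4
Original area = 55 in^2
Rule: under a linear scaling by k, areas scale by k^2.
k^2 = 4^2 = 16
New area = 55 * 16
New area = 880
880 in^2


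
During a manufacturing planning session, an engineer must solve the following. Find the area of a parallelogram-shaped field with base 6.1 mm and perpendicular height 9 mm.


Shape: parallelogram
Base b = 6.1 mm, Height h = 9 mm
Formula: A = b * h
A = 6.1 * 9
A = 54.9
54.9 mm^2


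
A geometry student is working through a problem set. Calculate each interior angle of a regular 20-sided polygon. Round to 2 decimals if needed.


Shape: regular icosagon (20 sides)
Formula: interior angle = (n - 2) * 180 / n
(n - 2) = 18
(n - 2) * 180 = 3240
angle = 3240 / 20
angle = 162
162 degrees


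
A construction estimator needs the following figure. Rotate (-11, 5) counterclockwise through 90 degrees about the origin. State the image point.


Transformation: rotation about the origin
Original point: (-11, 5)
Rule for 90 deg counterclockwise: (x, y) -> (-y, x)
Apply: (-11, 5) -> (-5, -11)
(-5, -11)


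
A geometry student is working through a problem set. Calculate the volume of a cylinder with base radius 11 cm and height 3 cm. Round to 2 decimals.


Shape: cylinder
Radius r = 11 cm, Height h = 3 cm
Formula: V = pi * r^2 * h
r^2 = 121
V = pi * 121 * 3
V = 363 * pi
V = 1140.4
1140.4 cm^3


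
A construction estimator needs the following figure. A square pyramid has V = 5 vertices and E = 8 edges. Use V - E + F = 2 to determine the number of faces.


Polyhedron: square pyramid
Euler's formula for convex polyhedra: V - E + F = 2
Given: V = 5 vertices and E = 8 edges
Solve for F:
F = 2 + E - V = 2 + 8 - 5 = 5
5 faces


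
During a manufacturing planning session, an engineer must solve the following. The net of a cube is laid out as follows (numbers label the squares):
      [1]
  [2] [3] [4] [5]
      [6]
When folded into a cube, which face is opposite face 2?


Net: cross layout. Take square 3 as the base (bottom).
Fold the four squares in the horizontal row up around 3: 2 -> left, 4 -> right, 5 wraps to the top.
Fold 1 and 6 up from 3: 1 -> back, 6 -> front.
Opposite pairs are therefore: (1, 6), (2, 4), (3, 5).
Face 2 is opposite face 4.
face 4


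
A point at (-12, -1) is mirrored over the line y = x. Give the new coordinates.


Transformation: reflection
Original point: (-12, -1)
Rule for reflection over y = x: (x, y) -> (y, x)
Apply: (-12, -1) -> (-1, -12)
(-1, -12)


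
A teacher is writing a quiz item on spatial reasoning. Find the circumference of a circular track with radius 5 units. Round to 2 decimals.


Shape: circle
Radius r = 5 units
Formula: C = 2 * pi * r
C = 2 * pi * 5
C = 10 * pi
C = 31.42
31.42 units


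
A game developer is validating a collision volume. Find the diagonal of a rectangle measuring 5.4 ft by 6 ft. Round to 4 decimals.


Shape: rectangle (diagonal via Pythagoras)
Sides: 5.4 ft and 6 ft
Formula: d = sqrt(l^2 + w^2)
l^2 = 29.16, w^2 = 36
l^2 + w^2 = 65.16
d = sqrt(65.16)
d = 8.0722
8.0722 ft


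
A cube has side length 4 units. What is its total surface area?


Shape: cube
Side s = 4 units
A cube has 6 square faces.
Formula: SA = 6 * s^2
s^2 = 16
SA = 6 * 16
SA = 96
96 units^2


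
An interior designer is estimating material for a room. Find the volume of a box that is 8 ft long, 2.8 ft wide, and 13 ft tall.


Shape: rectangular prism
l = 8 ft, w = 2.8 ft, h = 13 ft
Formula: V = l * w * h
V = 8 * 2.8 * 13
V = 22.4 * 13
V = 291.2
291.2 ft^3


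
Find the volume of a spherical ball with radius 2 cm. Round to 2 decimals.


Shape: sphere
Radius r = 2 cm
Formula: V = (4/3) * pi * r^3
r^3 = 8
(4/3) * 8 = 10.666667
V = 10.666667 * pi
V = 33.51
33.51 cm^3


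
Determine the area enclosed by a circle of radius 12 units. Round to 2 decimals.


Shape: circle
Radius r = 12 units
Formula: A = pi * r^2
r^2 = 12^2 = 144
A = pi * 144
A = 452.39
452.39 units^2


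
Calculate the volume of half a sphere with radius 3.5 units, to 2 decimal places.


Shape: hemisphere (half of a sphere)
Radius r = 3.5 units
Formula: V = (1/2) * (4/3) * pi * r^3 = (2/3) * pi * r^3
r^3 = 42.875
(2/3) * 42.875 = 28.583333
V = 28.583333 * pi
V = 89.8
89.8 units^3


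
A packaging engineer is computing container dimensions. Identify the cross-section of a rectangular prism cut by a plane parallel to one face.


Solid: rectangular prism
Cutting plane: parallel to one face
Visualize the intersection of the plane with the solid's surface.
The boundary of the cut region is a rectangle.
rectangle


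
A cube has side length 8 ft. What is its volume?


Shape: cube
Side s = 8 ft
Formula: V = s^3
V = 8 * 8 * 8
V = 64 * 8
V = 512
512 ft^3


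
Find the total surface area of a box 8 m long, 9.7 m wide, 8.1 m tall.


Shape: rectangular prism
l = 8 m, w = 9.7 m, h = 8.1 m
Formula: SA = 2(lw + lh + wh)
lw = 77.6, lh = 64.8, wh = 78.57
lw + lh + wh = 220.97
SA = 2 * 220.97
SA = 441.94
441.94 m^2


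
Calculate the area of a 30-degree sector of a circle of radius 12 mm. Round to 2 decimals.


Shape: circular sector
Radius r = 12 mm, Angle = 30 degrees
Formula: A = (angle/360) * pi * r^2
r^2 = 144
Fraction of circle = 30/360
A = (30/360) * pi * 144
A = 12 * pi
A = 37.7
37.7 mm^2


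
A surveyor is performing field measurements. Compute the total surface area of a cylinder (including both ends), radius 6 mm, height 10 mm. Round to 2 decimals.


Shape: closed cylinder
Radius r = 6 mm, Height h = 10 mm
Formula: SA = 2*pi*r^2 + 2*pi*r*h = 2*pi*r*(r + h)
r + h = 16
2 * r * (r + h) = 2 * 6 * 16 = 192
SA = 192 * pi
SA = 603.19
603.19 mm^2


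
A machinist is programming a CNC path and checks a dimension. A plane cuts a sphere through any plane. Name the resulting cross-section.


Solid: sphere
Cutting plane: through any plane
Visualize the intersection of the plane with the solid's surface.
The boundary of the cut region is a circle.
circle


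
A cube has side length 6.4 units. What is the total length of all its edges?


Shape: cube
Side s = 6.4 units
A cube has 12 edges, all equal.
Formula: total edge length = 12 * s
Total = 12 * 6.4
Total = 76.8
76.8 units


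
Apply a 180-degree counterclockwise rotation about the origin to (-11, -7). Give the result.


Transformation: rotation about the origin
Original point: (-11, -7)
Rule for 180 deg: (x, y) -> (-x, -y)
Apply: (-11, -7) -> (11, 7)
(11, 7)


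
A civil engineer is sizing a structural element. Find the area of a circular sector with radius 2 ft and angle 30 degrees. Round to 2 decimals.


Shape: circular sector
Radius r = 2 ft, Angle = 30 degrees
Formula: A = (angle/360) * pi * r^2
r^2 = 4
Fraction of circle = 30/360
A = (30/360) * pi * 4
A = 0.333333 * pi
A = 1.05
1.05 ft^2


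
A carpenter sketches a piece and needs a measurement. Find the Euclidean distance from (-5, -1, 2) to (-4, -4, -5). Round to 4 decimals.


3D distance between two points
P1 = (-5, -1, 2), P2 = (-4, -4, -5)
Formula: d = sqrt((x2-x1)^2 + (y2-y1)^2 + (z2-z1)^2)
dx = -4 - -5 = 1
dy = -4 - -1 = -3
dz = -5 - 2 = -7
dx^2 + dy^2 + dz^2 = 1 + 9 + 49 = 59
d = sqrt(59)
d = 7.6811
7.6811 units


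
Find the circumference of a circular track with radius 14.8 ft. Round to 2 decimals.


Shape: circle
Radius r = 14.8 ft
Formula: C = 2 * pi * r
C = 2 * pi * 14.8
C = 29.6 * pi
C = 92.99
92.99 ft


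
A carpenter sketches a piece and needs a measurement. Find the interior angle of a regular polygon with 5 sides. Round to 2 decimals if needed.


Shape: regular pentagon (5 sides)
Formula: interior angle = (n - 2) * 180 / n
(n - 2) = 3
(n - 2) * 180 = 540
angle = 540 / 5
angle = 108
108 degrees


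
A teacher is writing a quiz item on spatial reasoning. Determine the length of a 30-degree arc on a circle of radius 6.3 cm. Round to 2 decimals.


Shape: circular arc
Radius r = 6.3 cm, Angle = 30 degrees
Formula: L = (angle/360) * 2 * pi * r
2 * pi * r = 12.6 * pi
L = (30/360) * 12.6 * pi
L = 1.05 * pi
L = 3.3
3.3 cm


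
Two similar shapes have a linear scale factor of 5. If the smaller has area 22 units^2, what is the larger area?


Linear scale factor k = 5
Original area = 22 units^2
Rule: under a linear scaling by k, areas scale by k^2.
k^2 = 5^2 = 25
New area = 22 * 25
New area = 550
550 units^2


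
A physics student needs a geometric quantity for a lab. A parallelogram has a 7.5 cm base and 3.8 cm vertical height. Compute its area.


Shape: parallelogram
Base b = 7.5 cm, Height h = 3.8 cm
Formula: A = b * h
A = 7.5 * 3.8
A = 28.5
28.5 cm^2


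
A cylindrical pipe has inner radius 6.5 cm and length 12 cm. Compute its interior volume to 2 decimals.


Shape: cylinder
Radius r = 6.5 cm, Height h = 12 cm
Formula: V = pi * r^2 * h
r^2 = 42.25
V = pi * 42.25 * 12
V = 507 * pi
V = 1592.79
1592.79 cm^3


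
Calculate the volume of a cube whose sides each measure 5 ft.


Shape: cube
Side s = 5 ft
Formula: V = s^3
V = 5 * 5 * 5
V = 25 * 5
V = 125
125 ft^3


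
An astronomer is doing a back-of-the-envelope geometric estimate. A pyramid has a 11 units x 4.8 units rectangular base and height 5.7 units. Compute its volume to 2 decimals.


Shape: rectangular pyramid
Base: 11 units x 4.8 units, Height h = 5.7 units
Formula: V = (1/3) * base_area * h
base_area = 11 * 4.8 = 52.8
base_area * h = 52.8 * 5.7 = 300.96
V = 300.96 / 3
V = 100.32
100.32 units^3


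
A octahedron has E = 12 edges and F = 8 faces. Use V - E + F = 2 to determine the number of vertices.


Polyhedron: octahedron
Euler's formula for convex polyhedra: V - E + F = 2
Given: E = 12 edges and F = 8 faces
Solve for V:
V = 2 + E - F = 2 + 12 - 8 = 6
6 vertices


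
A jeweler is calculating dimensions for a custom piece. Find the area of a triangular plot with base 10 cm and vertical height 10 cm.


Shape: triangle
Base b = 10 cm, Height h = 10 cm
Formula: A = (1/2) * b * h
A = 0.5 * 10 * 10
A = 0.5 * 100
A = 50
50 cm^2


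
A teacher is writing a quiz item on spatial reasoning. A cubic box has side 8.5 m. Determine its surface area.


Shape: cube
Side s = 8.5 m
A cube has 6 square faces.
Formula: SA = 6 * s^2
s^2 = 72.25
SA = 6 * 72.25
SA = 433.5
433.5 m^2


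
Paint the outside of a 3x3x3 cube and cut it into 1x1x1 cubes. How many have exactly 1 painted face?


Large cube: 3 x 3 x 3, cut into unit cubes.
n = 3, so n - 2 = 1
Cubes with 1 painted face lie in the interior of each face.
A cube has 6 faces; each contributes (n - 2)^2 = 1 such cubes.
Count = 6 * 1 = 6
6 unit cubes


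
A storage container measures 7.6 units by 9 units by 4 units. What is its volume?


Shape: rectangular prism
l = 7.6 units, w = 9 units, h = 4 units
Formula: V = l * w * h
V = 7.6 * 9 * 4
V = 68.4 * 4
V = 273.6
273.6 units^3


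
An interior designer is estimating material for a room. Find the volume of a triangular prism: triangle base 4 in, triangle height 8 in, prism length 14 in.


Shape: triangular prism
Triangle base = 4 in, triangle height = 8 in, prism length L = 14 in
Formula: V = (1/2 * b * h_tri) * L
Cross-section area = 0.5 * 4 * 8 = 16
V = 16 * 14
V = 224
224 in^3


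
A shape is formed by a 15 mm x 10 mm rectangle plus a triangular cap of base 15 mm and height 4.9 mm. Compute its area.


Composite shape: rectangle + triangle
Rectangle area = 15 * 10 = 150
Triangle area = 0.5 * 15 * 4.9 = 36.75
Total = 150 + 36.75
Total = 186.75
186.75 mm^2


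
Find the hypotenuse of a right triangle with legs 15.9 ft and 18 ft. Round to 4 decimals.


Shape: right triangle
Legs a = 15.9 ft, b = 18 ft
Formula: c = sqrt(a^2 + b^2)
a^2 = 252.81, b^2 = 324
a^2 + b^2 = 576.81
c = sqrt(576.81)
c = 24.0169
24.0169 ft


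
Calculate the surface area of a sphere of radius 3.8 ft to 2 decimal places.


Shape: sphere
Radius r = 3.8 ft
Formula: SA = 4 * pi * r^2
r^2 = 14.44
SA = 4 * pi * 14.44
SA = 57.76 * pi
SA = 181.46
181.46 ft^2


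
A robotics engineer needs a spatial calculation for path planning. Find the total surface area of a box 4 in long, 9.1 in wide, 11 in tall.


Shape: rectangular prism
l = 4 in, w = 9.1 in, h = 11 in
Formula: SA = 2(lw + lh + wh)
lw = 36.4, lh = 44, wh = 100.1
lw + lh + wh = 180.5
SA = 2 * 180.5
SA = 361
361 in^2


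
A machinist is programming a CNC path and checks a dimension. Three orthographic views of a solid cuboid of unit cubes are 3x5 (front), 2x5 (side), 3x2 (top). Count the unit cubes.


Orthographic views of a solid rectangular block:
Front view 3 x 5 -> length = 3, height = 5
Side view 2 x 5 -> width = 2, height = 5 (consistent)
Top view 3 x 2 -> confirms length = 3, width = 2
The block is 3 x 2 x 5.
Total unit cubes = 3 * 2 * 5 = 30
30 unit cubes


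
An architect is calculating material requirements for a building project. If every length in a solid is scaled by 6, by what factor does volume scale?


Linear scale factor k = 6
Rule: under a linear scaling by k, volumes scale by k^3.
k^3 = 6 * 6 * 6
k^3 = 36 * 6
k^3 = 216
Volume scales by a factor of 216.
216 (dimensionless)


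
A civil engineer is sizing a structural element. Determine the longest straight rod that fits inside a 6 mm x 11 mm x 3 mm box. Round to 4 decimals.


Shape: rectangular box (space diagonal)
l = 6 mm, w = 11 mm, h = 3 mm
Visualize: the diagonal of the base, then a right triangle with that diagonal and the height.
Formula: d = sqrt(l^2 + w^2 + h^2)
l^2 + w^2 + h^2 = 36 + 121 + 9 = 166
d = sqrt(166)
d = 12.8841
12.8841 mm


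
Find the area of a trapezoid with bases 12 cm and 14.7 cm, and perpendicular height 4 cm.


Shape: trapezoid
Parallel sides a = 12 cm, b = 14.7 cm; Height h = 4 cm
Formula: A = (a + b) * h / 2
a + b = 12 + 14.7 = 26.7
A = 26.7 * 4 / 2
A = 106.8 / 2
A = 53.4
53.4 cm^2


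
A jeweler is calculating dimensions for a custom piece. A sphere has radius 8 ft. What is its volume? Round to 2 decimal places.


Shape: sphere
Radius r = 8 ft
Formula: V = (4/3) * pi * r^3
r^3 = 512
(4/3) * 512 = 682.666667
V = 682.666667 * pi
V = 2144.66
2144.66 ft^3


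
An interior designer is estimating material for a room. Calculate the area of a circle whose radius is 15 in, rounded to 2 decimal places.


Shape: circle
Radius r = 15 in
Formula: A = pi * r^2
r^2 = 15^2 = 225
A = pi * 225
A = 706.86
706.86 in^2


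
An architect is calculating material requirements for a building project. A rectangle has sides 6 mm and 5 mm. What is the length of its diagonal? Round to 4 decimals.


Shape: rectangle (diagonal via Pythagoras)
Sides: 6 mm and 5 mm
Formula: d = sqrt(l^2 + w^2)
l^2 = 36, w^2 = 25
l^2 + w^2 = 61
d = sqrt(61)
d = 7.8102
7.8102 mm


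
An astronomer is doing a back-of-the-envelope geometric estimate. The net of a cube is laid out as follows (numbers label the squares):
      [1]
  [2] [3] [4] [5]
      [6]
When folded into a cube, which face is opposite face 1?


Net: cross layout. Take square 3 as the base (bottom).
Fold the four squares in the horizontal row up around 3: 2 -> left, 4 -> right, 5 wraps to the top.
Fold 1 and 6 up from 3: 1 -> back, 6 -> front.
Opposite pairs are therefore: (1, 6), (2, 4), (3, 5).
Face 1 is opposite face 6.
face 6


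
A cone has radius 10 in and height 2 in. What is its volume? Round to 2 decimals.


Shape: cone
Radius r = 10 in, Height h = 2 in
Formula: V = (1/3) * pi * r^2 * h
r^2 = 100
pi * r^2 * h = pi * 100 * 2 = 200 * pi
V = 200 * pi / 3
V = 209.44
209.44 in^3


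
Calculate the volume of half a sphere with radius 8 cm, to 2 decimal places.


Shape: hemisphere (half of a sphere)
Radius r = 8 cm
Formula: V = (1/2) * (4/3) * pi * r^3 = (2/3) * pi * r^3
r^3 = 512
(2/3) * 512 = 341.333333
V = 341.333333 * pi
V = 1072.33
1072.33 cm^3


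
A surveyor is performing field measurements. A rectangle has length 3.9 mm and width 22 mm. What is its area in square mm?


Shape: rectangle
Length l = 3.9 mm, Width w = 22 mm
Formula: A = l * w
A = 3.9 * 22
A = 85.8
85.8 mm^2


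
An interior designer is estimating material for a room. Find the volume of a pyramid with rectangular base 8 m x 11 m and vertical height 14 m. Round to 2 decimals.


Shape: rectangular pyramid
Base: 8 m x 11 m, Height h = 14 m
Formula: V = (1/3) * base_area * h
base_area = 8 * 11 = 88
base_area * h = 88 * 14 = 1232
V = 1232 / 3
V = 410.67
410.67 m^3


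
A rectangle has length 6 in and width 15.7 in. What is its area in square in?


Shape: rectangle
Length l = 6 in, Width w = 15.7 in
Formula: A = l * w
A = 6 * 15.7
A = 94.2
94.2 in^2


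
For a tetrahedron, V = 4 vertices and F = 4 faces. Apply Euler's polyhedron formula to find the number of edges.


Polyhedron: tetrahedron
Euler's formula for convex polyhedra: V - E + F = 2
Given: V = 4 vertices and F = 4 faces
Solve for E:
E = V + F - 2 = 4 + 4 - 2 = 6
6 edges


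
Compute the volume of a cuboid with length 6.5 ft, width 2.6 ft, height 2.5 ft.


Shape: rectangular prism
l = 6.5 ft, w = 2.6 ft, h = 2.5 ft
Formula: V = l * w * h
V = 6.5 * 2.6 * 2.5
V = 16.9 * 2.5
V = 42.25
42.25 ft^3


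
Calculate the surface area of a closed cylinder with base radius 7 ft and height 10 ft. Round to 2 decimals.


Shape: closed cylinder
Radius r = 7 ft, Height h = 10 ft
Formula: SA = 2*pi*r^2 + 2*pi*r*h = 2*pi*r*(r + h)
r + h = 17
2 * r * (r + h) = 2 * 7 * 17 = 238
SA = 238 * pi
SA = 747.7
747.7 ft^2


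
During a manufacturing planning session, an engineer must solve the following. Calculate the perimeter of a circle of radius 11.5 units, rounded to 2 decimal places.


Shape: circle
Radius r = 11.5 units
Formula: C = 2 * pi * r
C = 2 * pi * 11.5
C = 23 * pi
C = 72.26
72.26 units


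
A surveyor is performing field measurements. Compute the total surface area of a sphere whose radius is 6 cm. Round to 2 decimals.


Shape: sphere
Radius r = 6 cm
Formula: SA = 4 * pi * r^2
r^2 = 36
SA = 4 * pi * 36
SA = 144 * pi
SA = 452.39
452.39 cm^2


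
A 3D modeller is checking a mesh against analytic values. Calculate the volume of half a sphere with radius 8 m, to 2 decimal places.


Shape: hemisphere (half of a sphere)
Radius r = 8 m
Formula: V = (1/2) * (4/3) * pi * r^3 = (2/3) * pi * r^3
r^3 = 512
(2/3) * 512 = 341.333333
V = 341.333333 * pi
V = 1072.33
1072.33 m^3


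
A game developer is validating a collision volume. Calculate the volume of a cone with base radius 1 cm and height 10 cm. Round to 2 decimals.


Shape: cone
Radius r = 1 cm, Height h = 10 cm
Formula: V = (1/3) * pi * r^2 * h
r^2 = 1
pi * r^2 * h = pi * 1 * 10 = 10 * pi
V = 10 * pi / 3
V = 10.47
10.47 cm^3


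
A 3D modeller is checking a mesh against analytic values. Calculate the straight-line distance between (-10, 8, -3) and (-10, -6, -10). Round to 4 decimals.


3D distance between two points
P1 = (-10, 8, -3), P2 = (-10, -6, -10)
Formula: d = sqrt((x2-x1)^2 + (y2-y1)^2 + (z2-z1)^2)
dx = -10 - -10 = 0
dy = -6 - 8 = -14
dz = -10 - -3 = -7
dx^2 + dy^2 + dz^2 = 0 + 196 + 49 = 245
d = sqrt(245)
d = 15.6525
15.6525 units


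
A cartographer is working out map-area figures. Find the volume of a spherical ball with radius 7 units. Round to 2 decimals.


Shape: sphere
Radius r = 7 units
Formula: V = (4/3) * pi * r^3
r^3 = 343
(4/3) * 343 = 457.333333
V = 457.333333 * pi
V = 1436.76
1436.76 units^3


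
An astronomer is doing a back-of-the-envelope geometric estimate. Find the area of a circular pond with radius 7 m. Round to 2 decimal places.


Shape: circle
Radius r = 7 m
Formula: A = pi * r^2
r^2 = 7^2 = 49
A = pi * 49
A = 153.94
153.94 m^2


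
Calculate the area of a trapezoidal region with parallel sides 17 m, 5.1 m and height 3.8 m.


Shape: trapezoid
Parallel sides a = 17 m, b = 5.1 m; Height h = 3.8 m
Formula: A = (a + b) * h / 2
a + b = 17 + 5.1 = 22.1
A = 22.1 * 3.8 / 2
A = 83.98 / 2
A = 41.99
41.99 m^2


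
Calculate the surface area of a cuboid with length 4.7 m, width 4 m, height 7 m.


Shape: rectangular prism
l = 4.7 m, w = 4 m, h = 7 m
Formula: SA = 2(lw + lh + wh)
lw = 18.8, lh = 32.9, wh = 28
lw + lh + wh = 79.7
SA = 2 * 79.7
SA = 159.4
159.4 m^2


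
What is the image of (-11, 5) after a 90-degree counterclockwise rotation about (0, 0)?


Transformation: rotation about the origin
Original point: (-11, 5)
Rule for 90 deg counterclockwise: (x, y) -> (-y, x)
Apply: (-11, 5) -> (-5, -11)
(-5, -11)


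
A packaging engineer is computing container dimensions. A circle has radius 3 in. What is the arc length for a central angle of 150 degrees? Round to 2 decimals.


Shape: circular arc
Radius r = 3 in, Angle = 150 degrees
Formula: L = (angle/360) * 2 * pi * r
2 * pi * r = 6 * pi
L = (150/360) * 6 * pi
L = 2.5 * pi
L = 7.85
7.85 in


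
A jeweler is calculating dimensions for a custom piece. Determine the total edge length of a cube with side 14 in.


Shape: cube
Side s = 14 in
A cube has 12 edges, all equal.
Formula: total edge length = 12 * s
Total = 12 * 14
Total = 168
168 in


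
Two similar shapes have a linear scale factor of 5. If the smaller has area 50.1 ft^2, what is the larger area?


Linear scale factor k = 5
Original area = 50.1 ft^2
Rule: under a linear scaling by k, areas scale by k^2.
k^2 = 5^2 = 25
New area = 50.1 * 25
New area = 1252.5
1252.5 ft^2


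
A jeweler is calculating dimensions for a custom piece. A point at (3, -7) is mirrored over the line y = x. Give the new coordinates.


Transformation: reflection
Original point: (3, -7)
Rule for reflection over y = x: (x, y) -> (y, x)
Apply: (3, -7) -> (-7, 3)
(-7, 3)


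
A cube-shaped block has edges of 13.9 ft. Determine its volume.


Shape: cube
Side s = 13.9 ft
Formula: V = s^3
V = 13.9 * 13.9 * 13.9
V = 193.21 * 13.9
V = 2685.619
2685.619 ft^3


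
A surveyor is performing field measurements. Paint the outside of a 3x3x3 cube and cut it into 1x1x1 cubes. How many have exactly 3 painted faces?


Large cube: 3 x 3 x 3, cut into unit cubes.
Cubes with 3 painted faces are at the corners. A cube always has 8 corners.
Count = 8
8 unit cubes


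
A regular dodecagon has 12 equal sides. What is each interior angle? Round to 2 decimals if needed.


Shape: regular dodecagon (12 sides)
Formula: interior angle = (n - 2) * 180 / n
(n - 2) = 10
(n - 2) * 180 = 1800
angle = 1800 / 12
angle = 150
150 degrees


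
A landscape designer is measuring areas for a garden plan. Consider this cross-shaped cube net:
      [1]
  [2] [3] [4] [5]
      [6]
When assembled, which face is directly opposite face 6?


Net: cross layout. Take square 3 as the base (bottom).
Fold the four squares in the horizontal row up around 3: 2 -> left, 4 -> right, 5 wraps to the top.
Fold 1 and 6 up from 3: 1 -> back, 6 -> front.
Opposite pairs are therefore: (1, 6), (2, 4), (3, 5).
Face 6 is opposite face 1.
face 1


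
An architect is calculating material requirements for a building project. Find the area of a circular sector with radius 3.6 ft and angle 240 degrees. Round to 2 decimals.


Shape: circular sector
Radius r = 3.6 ft, Angle = 240 degrees
Formula: A = (angle/360) * pi * r^2
r^2 = 12.96
Fraction of circle = 240/360
A = (240/360) * pi * 12.96
A = 8.64 * pi
A = 27.14
27.14 ft^2


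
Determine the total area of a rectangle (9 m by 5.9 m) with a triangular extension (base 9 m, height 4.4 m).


Composite shape: rectangle + triangle
Rectangle area = 9 * 5.9 = 53.1
Triangle area = 0.5 * 9 * 4.4 = 19.8
Total = 53.1 + 19.8
Total = 72.9
72.9 m^2


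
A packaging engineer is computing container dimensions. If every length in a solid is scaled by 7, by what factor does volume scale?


Linear scale factor k = 7
Rule: under a linear scaling by k, volumes scale by k^3.
k^3 = 7 * 7 * 7
k^3 = 49 * 7
k^3 = 343
Volume scales by a factor of 343.
343 (dimensionless)


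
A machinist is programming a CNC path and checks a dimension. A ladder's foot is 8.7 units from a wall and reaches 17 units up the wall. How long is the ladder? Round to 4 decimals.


Shape: right triangle
Legs a = 8.7 units, b = 17 units
Formula: c = sqrt(a^2 + b^2)
a^2 = 75.69, b^2 = 289
a^2 + b^2 = 364.69
c = sqrt(364.69)
c = 19.0969
19.0969 units


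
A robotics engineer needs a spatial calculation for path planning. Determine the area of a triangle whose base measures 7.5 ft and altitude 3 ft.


Shape: triangle
Base b = 7.5 ft, Height h = 3 ft
Formula: A = (1/2) * b * h
A = 0.5 * 7.5 * 3
A = 0.5 * 22.5
A = 11.25
11.25 ft^2


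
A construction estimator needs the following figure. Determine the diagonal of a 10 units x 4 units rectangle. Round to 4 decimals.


Shape: rectangle (diagonal via Pythagoras)
Sides: 10 units and 4 units
Formula: d = sqrt(l^2 + w^2)
l^2 = 100, w^2 = 16
l^2 + w^2 = 116
d = sqrt(116)
d = 10.7703
10.7703 units


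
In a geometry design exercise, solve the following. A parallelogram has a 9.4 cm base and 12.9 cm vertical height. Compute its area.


Shape: parallelogram
Base b = 9.4 cm, Height h = 12.9 cm
Formula: A = b * h
A = 9.4 * 12.9
A = 121.26
121.26 cm^2


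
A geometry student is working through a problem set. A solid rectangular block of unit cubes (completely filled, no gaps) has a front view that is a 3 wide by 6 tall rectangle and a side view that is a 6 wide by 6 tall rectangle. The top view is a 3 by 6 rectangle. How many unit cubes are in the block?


Orthographic views of a solid rectangular block:
Front view 3 x 6 -> length = 3, height = 6
Side view 6 x 6 -> width = 6, height = 6 (consistent)
Top view 3 x 6 -> confirms length = 3, width = 6
The block is 3 x 6 x 6.
Total unit cubes = 3 * 6 * 6 = 108
108 unit cubes


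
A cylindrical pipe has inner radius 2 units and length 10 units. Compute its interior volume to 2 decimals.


Shape: cylinder
Radius r = 2 units, Height h = 10 units
Formula: V = pi * r^2 * h
r^2 = 4
V = pi * 4 * 10
V = 40 * pi
V = 125.66
125.66 units^3


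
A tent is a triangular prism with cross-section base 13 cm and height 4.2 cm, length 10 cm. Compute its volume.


Shape: triangular prism
Triangle base = 13 cm, triangle height = 4.2 cm, prism length L = 10 cm
Formula: V = (1/2 * b * h_tri) * L
Cross-section area = 0.5 * 13 * 4.2 = 27.3
V = 27.3 * 10
V = 273
273 cm^3


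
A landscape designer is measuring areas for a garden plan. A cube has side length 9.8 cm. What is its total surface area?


Shape: cube
Side s = 9.8 cm
A cube has 6 square faces.
Formula: SA = 6 * s^2
s^2 = 96.04
SA = 6 * 96.04
SA = 576.24
576.24 cm^2


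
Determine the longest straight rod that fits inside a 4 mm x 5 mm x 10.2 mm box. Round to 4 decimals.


Shape: rectangular box (space diagonal)
l = 4 mm, w = 5 mm, h = 10.2 mm
Visualize: the diagonal of the base, then a right triangle with that diagonal and the height.
Formula: d = sqrt(l^2 + w^2 + h^2)
l^2 + w^2 + h^2 = 16 + 25 + 104.04 = 145.04
d = sqrt(145.04)
d = 12.0433
12.0433 mm


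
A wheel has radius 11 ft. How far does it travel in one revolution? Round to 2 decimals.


Shape: circle
Radius r = 11 ft
Formula: C = 2 * pi * r
C = 2 * pi * 11
C = 22 * pi
C = 69.12
69.12 ft


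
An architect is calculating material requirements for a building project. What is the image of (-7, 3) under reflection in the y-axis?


Transformation: reflection
Original point: (-7, 3)
Rule for reflection over the y-axis: (x, y) -> (-x, y)
Apply: (-7, 3) -> (7, 3)
(7, 3)


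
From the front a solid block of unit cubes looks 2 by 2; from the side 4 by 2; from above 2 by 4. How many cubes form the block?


Orthographic views of a solid rectangular block:
Front view 2 x 2 -> length = 2, height = 2
Side view 4 x 2 -> width = 4, height = 2 (consistent)
Top view 2 x 4 -> confirms length = 2, width = 4
The block is 2 x 4 x 2.
Total unit cubes = 2 * 4 * 2 = 16
16 unit cubes


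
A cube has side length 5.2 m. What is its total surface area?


Shape: cube
Side s = 5.2 m
A cube has 6 square faces.
Formula: SA = 6 * s^2
s^2 = 27.04
SA = 6 * 27.04
SA = 162.24
162.24 m^2


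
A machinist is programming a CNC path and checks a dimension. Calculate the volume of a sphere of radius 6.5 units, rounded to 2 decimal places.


Shape: sphere
Radius r = 6.5 units
Formula: V = (4/3) * pi * r^3
r^3 = 274.625
(4/3) * 274.625 = 366.166667
V = 366.166667 * pi
V = 1150.35
1150.35 units^3


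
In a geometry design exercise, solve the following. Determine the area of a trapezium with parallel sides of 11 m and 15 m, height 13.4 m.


Shape: trapezoid
Parallel sides a = 11 m, b = 15 m; Height h = 13.4 m
Formula: A = (a + b) * h / 2
a + b = 11 + 15 = 26
A = 26 * 13.4 / 2
A = 348.4 / 2
A = 174.2
174.2 m^2


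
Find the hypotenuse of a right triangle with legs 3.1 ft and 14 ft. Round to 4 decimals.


Shape: right triangle
Legs a = 3.1 ft, b = 14 ft
Formula: c = sqrt(a^2 + b^2)
a^2 = 9.61, b^2 = 196
a^2 + b^2 = 205.61
c = sqrt(205.61)
c = 14.3391
14.3391 ft


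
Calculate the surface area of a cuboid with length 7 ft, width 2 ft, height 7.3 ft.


Shape: rectangular prism
l = 7 ft, w = 2 ft, h = 7.3 ft
Formula: SA = 2(lw + lh + wh)
lw = 14, lh = 51.1, wh = 14.6
lw + lh + wh = 79.7
SA = 2 * 79.7
SA = 159.4
159.4 ft^2


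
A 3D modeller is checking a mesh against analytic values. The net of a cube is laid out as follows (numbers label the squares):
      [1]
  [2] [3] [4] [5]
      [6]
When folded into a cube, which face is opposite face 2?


Net: cross layout. Take square 3 as the base (bottom).
Fold the four squares in the horizontal row up around 3: 2 -> left, 4 -> right, 5 wraps to the top.
Fold 1 and 6 up from 3: 1 -> back, 6 -> front.
Opposite pairs are therefore: (1, 6), (2, 4), (3, 5).
Face 2 is opposite face 4.
face 4
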